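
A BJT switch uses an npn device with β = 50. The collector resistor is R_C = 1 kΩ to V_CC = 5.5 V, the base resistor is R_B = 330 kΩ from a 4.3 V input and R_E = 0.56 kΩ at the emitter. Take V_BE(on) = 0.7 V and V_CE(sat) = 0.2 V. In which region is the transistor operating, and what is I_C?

active; I_C ≈ 0.5 mA

Assume active. Base-emitter loop: I_B = (V_BB − V_BE)/(R_B + (β+1)R_E) = (4.3 − 0.7)/(330 + 51×0.56) = 0.01 mA.
I_C = β·I_B = 50×0.01 = 0.502 mA.
V_CE = V_CC − I_C·R_C − I_E·R_E = 5.5 − 0.502×1 − 0.512×0.56 = 4.71 V > V_CE(sat), so the active-region assumption holds.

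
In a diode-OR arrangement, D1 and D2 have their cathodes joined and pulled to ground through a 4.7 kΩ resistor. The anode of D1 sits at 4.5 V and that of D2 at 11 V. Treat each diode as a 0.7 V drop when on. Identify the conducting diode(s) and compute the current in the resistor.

Assume both conduct. Then node N would need to be at both 4.5−0.7 = 3.8 V and 11−0.7 = 10.3 V, which is impossible.
Assume only D2 conducts: V_N = 11 − 0.7 = 10.3 V, so I_R = 10.3/4.7 = 2.19 mA.
Check D1: its anode-to-cathode voltage is 4.5 − 10.3 = -5.8 V < 0.7 V, so it is off. The assumption is consistent.

Only D2 conducts; I_R ≈ 2.2 mA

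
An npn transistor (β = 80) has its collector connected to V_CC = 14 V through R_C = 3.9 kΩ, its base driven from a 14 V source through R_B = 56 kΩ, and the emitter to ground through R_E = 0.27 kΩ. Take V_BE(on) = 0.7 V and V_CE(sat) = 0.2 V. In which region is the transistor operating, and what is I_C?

Assume active: I_B = (14 − 0.7)/(56 + 81×0.27) = 0.171 mA, I_C = β·I_B = 13.7 mA.
Then V_CE = 14 − 13.7×3.9 − 13.8×0.27 = -43 V < 0.2 V — the active assumption fails.
Re-solve with V_CE = 0.2 V. KCL at the emitter: V_E/R_E = (V_BB−0.7−V_E)/R_B + (V_CC−0.2−V_E)/R_C, giving V_E = 0.949 V.
I_C = (V_CC − 0.2 − V_E)/R_C = (13.8 − 0.949)/3.9 = 3.3 mA.
Check: I_B = (13.3 − 0.949)/56 = 0.221 mA, and β·I_B = 17.6 mA > I_C, confirming saturation.

saturation; I_C ≈ 3.3 mA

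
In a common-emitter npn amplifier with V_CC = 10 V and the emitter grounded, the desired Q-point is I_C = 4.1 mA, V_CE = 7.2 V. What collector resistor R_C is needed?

Collector loop: V_CC = I_C·R_C + V_CE.
R_C = (V_CC − V_CE)/I_C = (10 − 7.2)/4.1 = 0.683 kΩ.

R_C ≈ 0.68 kΩ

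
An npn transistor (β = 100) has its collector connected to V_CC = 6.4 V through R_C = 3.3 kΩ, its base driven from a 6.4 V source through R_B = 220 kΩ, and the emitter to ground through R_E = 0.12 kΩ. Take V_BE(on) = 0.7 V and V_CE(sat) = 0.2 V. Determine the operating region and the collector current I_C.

saturation; I_C ≈ 1.8 mA

Assume active: I_B = (6.4 − 0.7)/(220 + 101×0.12) = 0.0246 mA, I_C = β·I_B = 2.46 mA.
Then V_CE = 6.4 − 2.46×3.3 − 2.48×0.12 = -2 V < 0.2 V — the active assumption fails.
Re-solve with V_CE = 0.2 V. KCL at the emitter: V_E/R_E = (V_BB−0.7−V_E)/R_B + (V_CC−0.2−V_E)/R_C, giving V_E = 0.22 V.
I_C = (V_CC − 0.2 − V_E)/R_C = (6.2 − 0.22)/3.3 = 1.81 mA.
Check: I_B = (5.7 − 0.22)/220 = 0.0249 mA, and β·I_B = 2.49 mA > I_C, confirming saturation.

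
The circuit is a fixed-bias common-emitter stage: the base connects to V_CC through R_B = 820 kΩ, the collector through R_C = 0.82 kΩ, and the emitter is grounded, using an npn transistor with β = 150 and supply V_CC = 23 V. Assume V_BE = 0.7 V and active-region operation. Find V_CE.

Base loop: V_CC = I_B·R_B + V_BE, so I_B = (23 − 0.7)/820 kΩ = 0.0272 mA.
In the active region I_C = β·I_B = 150 × 0.0272 = 4.08 mA.
Collector loop: V_CE = V_CC − I_C·R_C = 23 − 4.08×0.82 = 19.7 V.
Since V_CE = 19.7 V > V_CE(sat) ≈ 0.2 V, the transistor is in the active region as assumed.

V_CE ≈ 20 V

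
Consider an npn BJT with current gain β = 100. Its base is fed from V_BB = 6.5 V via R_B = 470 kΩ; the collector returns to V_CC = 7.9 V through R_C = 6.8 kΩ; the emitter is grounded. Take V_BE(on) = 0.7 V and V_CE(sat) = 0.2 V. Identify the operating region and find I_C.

saturation; I_C ≈ 1.1 mA

Assume active: I_B = (6.5 − 0.7)/470 = 0.0123 mA, giving I_C = β·I_B = 1.23 mA.
But then V_CE = 7.9 − 1.23×6.8 = -0.491 V < V_CE(sat) = 0.2 V — impossible in the active region.
So the transistor is saturated. With V_CE = 0.2 V, I_C = (V_CC − 0.2)/R_C = 7.7/6.8 = 1.13 mA.
Check: β·I_B = 1.23 mA > I_C = 1.13 mA, confirming saturation.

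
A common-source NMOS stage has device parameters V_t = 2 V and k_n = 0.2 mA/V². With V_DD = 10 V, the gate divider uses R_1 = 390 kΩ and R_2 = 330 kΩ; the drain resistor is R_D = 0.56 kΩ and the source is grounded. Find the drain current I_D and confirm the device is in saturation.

V_G = V_DD·R_2/(R_1+R_2) = 10×330/720 = 4.58 V. With the source grounded, V_GS = V_G = 4.58 V.
Assume saturation: I_D = (k_n/2)(V_GS − V_t)² = (0.2/2)×(4.58 − 2)² = 0.1×2.58² = 0.667 mA.
V_DS = V_DD − I_D·R_D = 10 − 0.667×0.56 = 9.63 V.
Saturation requires V_DS ≥ V_GS − V_t = 2.58 V; 9.63 ≥ 2.58 ✓.

I_D ≈ 0.67 mA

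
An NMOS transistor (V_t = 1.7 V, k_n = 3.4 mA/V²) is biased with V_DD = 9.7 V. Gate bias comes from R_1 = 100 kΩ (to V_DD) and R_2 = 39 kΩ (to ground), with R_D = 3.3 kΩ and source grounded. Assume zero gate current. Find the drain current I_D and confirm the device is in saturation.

V_G = V_DD·R_2/(R_1+R_2) = 9.7×39/139 = 2.72 V. With the source grounded, V_GS = V_G = 2.72 V.
Assume saturation: I_D = (k_n/2)(V_GS − V_t)² = (3.4/2)×(2.72 − 1.7)² = 1.7×1.02² = 1.77 mA.
V_DS = V_DD − I_D·R_D = 9.7 − 1.77×3.3 = 3.85 V.
Saturation requires V_DS ≥ V_GS − V_t = 1.02 V; 3.85 ≥ 1.02 ✓.

I_D ≈ 1.8 mA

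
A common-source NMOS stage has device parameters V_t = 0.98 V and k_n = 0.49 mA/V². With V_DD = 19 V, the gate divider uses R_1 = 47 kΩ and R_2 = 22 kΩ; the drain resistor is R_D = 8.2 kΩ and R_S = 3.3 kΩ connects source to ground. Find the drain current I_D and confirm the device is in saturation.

I_D ≈ 0.94 mA

V_G = V_DD·R_2/(R_1+R_2) = 19×22/69 = 6.06 V.
Assume saturation: I_D = (k_n/2)(V_GS − V_t)² with V_GS = V_G − I_D·R_S = 6.06 − 3.3·I_D.
Substituting gives 2.67·I_D² − 9.21·I_D + 6.32 = 0, with roots I_D = 0.944 or 2.51 mA.
The root I_D = 2.51 mA gives V_GS = -2.22 V ≤ V_t, so take I_D = 0.944 mA.
Then V_GS = 2.94 V and V_DS = V_DD − I_D(R_D+R_S) = 19 − 0.944×11.5 = 8.14 V.
Saturation requires V_DS ≥ V_GS − V_t = 1.96 V; 8.14 ≥ 1.96 ✓.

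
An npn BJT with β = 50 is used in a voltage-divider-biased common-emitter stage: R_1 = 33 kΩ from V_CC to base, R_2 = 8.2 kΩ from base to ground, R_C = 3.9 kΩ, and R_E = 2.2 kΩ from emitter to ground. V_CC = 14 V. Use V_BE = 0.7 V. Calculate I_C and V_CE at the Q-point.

Thevenize the base divider: V_Th = V_CC·R_2/(R_1+R_2) = 14×8.2/41.2 = 2.79 V, R_Th = R_1‖R_2 = 6.57 kΩ.
Base-emitter loop: V_Th = I_B·R_Th + V_BE + (β+1)I_B·R_E, so I_B = (2.79 − 0.7) / (6.57 + 51×2.2) = 0.0176 mA.
I_C = β·I_B = 50×0.0176 = 0.878 mA, and I_E = (β+1)I_B = 0.896 mA.
V_CE = V_CC − I_C·R_C − I_E·R_E = 14 − 0.878×3.9 − 0.896×2.2 = 8.6 V.
V_CE = 8.6 V > 0.2 V confirms active-region operation.

I_C ≈ 0.88 mA, V_CE ≈ 8.6 V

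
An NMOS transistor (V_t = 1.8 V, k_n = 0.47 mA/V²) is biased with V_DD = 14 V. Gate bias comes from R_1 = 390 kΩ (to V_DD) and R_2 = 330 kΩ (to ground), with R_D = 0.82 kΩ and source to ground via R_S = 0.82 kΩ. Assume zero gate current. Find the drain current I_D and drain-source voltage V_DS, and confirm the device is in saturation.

I_D ≈ 2 mA, V_DS ≈ 11 V

V_G = V_DD·R_2/(R_1+R_2) = 14×330/720 = 6.42 V.
Assume saturation: I_D = (k_n/2)(V_GS − V_t)² with V_GS = V_G − I_D·R_S = 6.42 − 0.82·I_D.
Substituting gives 0.158·I_D² − 2.78·I_D + 5.01 = 0, with roots I_D = 2.04 or 15.6 mA.
The root I_D = 15.6 mA gives V_GS = -6.33 V ≤ V_t, so take I_D = 2.04 mA.
Then V_GS = 4.75 V and V_DS = V_DD − I_D(R_D+R_S) = 14 − 2.04×1.64 = 10.7 V.
Saturation requires V_DS ≥ V_GS − V_t = 2.95 V; 10.7 ≥ 2.95 ✓.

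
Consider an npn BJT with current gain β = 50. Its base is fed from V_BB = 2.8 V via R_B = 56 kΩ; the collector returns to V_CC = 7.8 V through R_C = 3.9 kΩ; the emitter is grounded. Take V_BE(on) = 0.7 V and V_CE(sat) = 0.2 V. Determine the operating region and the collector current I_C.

Assume active. Base-emitter loop: I_B = (V_BB − V_BE)/R_B = (2.8 − 0.7)/56 = 0.0375 mA.
I_C = β·I_B = 50×0.0375 = 1.87 mA.
V_CE = V_CC − I_C·R_C = 7.8 − 1.87×3.9 = 0.488 V > V_CE(sat), so the active-region assumption holds.

active; I_C ≈ 1.9 mA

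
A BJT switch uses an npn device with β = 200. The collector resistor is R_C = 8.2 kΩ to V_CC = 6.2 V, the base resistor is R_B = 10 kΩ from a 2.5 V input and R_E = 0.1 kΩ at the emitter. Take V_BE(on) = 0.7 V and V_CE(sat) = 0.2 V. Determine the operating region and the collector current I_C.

Assume active: I_B = (2.5 − 0.7)/(10 + 201×0.1) = 0.0598 mA, I_C = β·I_B = 12 mA.
Then V_CE = 6.2 − 12×8.2 − 12×0.1 = -93.1 V < 0.2 V — the active assumption fails.
Re-solve with V_CE = 0.2 V. KCL at the emitter: V_E/R_E = (V_BB−0.7−V_E)/R_B + (V_CC−0.2−V_E)/R_C, giving V_E = 0.0892 V.
I_C = (V_CC − 0.2 − V_E)/R_C = (6 − 0.0892)/8.2 = 0.721 mA.
Check: I_B = (1.8 − 0.0892)/10 = 0.171 mA, and β·I_B = 34.2 mA > I_C, confirming saturation.

saturation; I_C ≈ 0.72 mA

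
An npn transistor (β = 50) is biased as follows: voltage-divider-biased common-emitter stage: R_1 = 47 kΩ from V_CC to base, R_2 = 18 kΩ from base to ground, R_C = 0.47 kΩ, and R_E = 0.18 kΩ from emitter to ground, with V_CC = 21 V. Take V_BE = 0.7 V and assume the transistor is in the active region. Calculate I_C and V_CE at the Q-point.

Thevenize the base divider: V_Th = V_CC·R_2/(R_1+R_2) = 21×18/65 = 5.82 V, R_Th = R_1‖R_2 = 13 kΩ.
Base-emitter loop: V_Th = I_B·R_Th + V_BE + (β+1)I_B·R_E, so I_B = (5.82 − 0.7) / (13 + 51×0.18) = 0.23 mA.
I_C = β·I_B = 50×0.23 = 11.5 mA, and I_E = (β+1)I_B = 11.8 mA.
V_CE = V_CC − I_C·R_C − I_E·R_E = 21 − 11.5×0.47 − 11.8×0.18 = 13.5 V.
V_CE = 13.5 V > 0.2 V confirms active-region operation.

I_C ≈ 12 mA, V_CE ≈ 13 V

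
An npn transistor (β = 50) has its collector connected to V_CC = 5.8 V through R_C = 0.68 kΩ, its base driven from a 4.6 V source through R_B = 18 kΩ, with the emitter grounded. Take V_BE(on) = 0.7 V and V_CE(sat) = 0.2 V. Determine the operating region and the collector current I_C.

Assume active: I_B = (4.6 − 0.7)/18 = 0.217 mA, giving I_C = β·I_B = 10.8 mA.
But then V_CE = 5.8 − 10.8×0.68 = -1.57 V < V_CE(sat) = 0.2 V — impossible in the active region.
So the transistor is saturated. With V_CE = 0.2 V, I_C = (V_CC − 0.2)/R_C = 5.6/0.68 = 8.24 mA.
Check: β·I_B = 10.8 mA > I_C = 8.24 mA, confirming saturation.

saturation; I_C ≈ 8.2 mA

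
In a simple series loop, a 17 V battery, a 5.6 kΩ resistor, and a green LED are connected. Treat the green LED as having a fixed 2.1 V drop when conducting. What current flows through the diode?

I ≈ 2.7 mA

KVL around the loop: 17 = V_D + I·R = 2.1 + I × 5.6 kΩ.
So I = (17 − 2.1) / 5.6 kΩ = 14.9 / 5.6 = 2.66 mA.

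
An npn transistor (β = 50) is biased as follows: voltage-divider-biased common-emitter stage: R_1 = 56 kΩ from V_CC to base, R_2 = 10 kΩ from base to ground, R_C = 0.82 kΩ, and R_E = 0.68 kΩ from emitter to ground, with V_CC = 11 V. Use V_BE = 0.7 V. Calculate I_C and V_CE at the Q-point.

Thevenize the base divider: V_Th = V_CC·R_2/(R_1+R_2) = 11×10/66 = 1.67 V, R_Th = R_1‖R_2 = 8.48 kΩ.
Base-emitter loop: V_Th = I_B·R_Th + V_BE + (β+1)I_B·R_E, so I_B = (1.67 − 0.7) / (8.48 + 51×0.68) = 0.0224 mA.
I_C = β·I_B = 50×0.0224 = 1.12 mA, and I_E = (β+1)I_B = 1.14 mA.
V_CE = V_CC − I_C·R_C − I_E·R_E = 11 − 1.12×0.82 − 1.14×0.68 = 9.31 V.
V_CE = 9.31 V > 0.2 V confirms active-region operation.

I_C ≈ 1.1 mA, V_CE ≈ 9.3 V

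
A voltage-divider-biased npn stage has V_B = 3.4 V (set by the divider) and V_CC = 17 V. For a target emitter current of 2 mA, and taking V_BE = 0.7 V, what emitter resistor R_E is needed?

V_E = V_B − V_BE = 3.4 − 0.7 = 2.7 V.
R_E = V_E / I_E = 2.7 / 2 = 1.35 kΩ.

R_E ≈ 1.4 kΩ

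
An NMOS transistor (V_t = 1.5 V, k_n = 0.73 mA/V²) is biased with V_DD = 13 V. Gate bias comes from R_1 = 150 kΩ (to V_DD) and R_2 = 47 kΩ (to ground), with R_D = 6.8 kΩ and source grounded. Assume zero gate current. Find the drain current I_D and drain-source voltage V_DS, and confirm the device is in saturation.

V_G = V_DD·R_2/(R_1+R_2) = 13×47/197 = 3.1 V. With the source grounded, V_GS = V_G = 3.1 V.
Assume saturation: I_D = (k_n/2)(V_GS − V_t)² = (0.73/2)×(3.1 − 1.5)² = 0.365×1.6² = 0.936 mA.
V_DS = V_DD − I_D·R_D = 13 − 0.936×6.8 = 6.63 V.
Saturation requires V_DS ≥ V_GS − V_t = 1.6 V; 6.63 ≥ 1.6 ✓.

I_D ≈ 0.94 mA, V_DS ≈ 6.6 V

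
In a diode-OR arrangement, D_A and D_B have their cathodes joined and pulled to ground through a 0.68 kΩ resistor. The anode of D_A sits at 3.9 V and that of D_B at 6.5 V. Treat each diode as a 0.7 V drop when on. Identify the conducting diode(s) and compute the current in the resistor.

Assume both conduct. Then node N would need to be at both 3.9−0.7 = 3.2 V and 6.5−0.7 = 5.8 V, which is impossible.
Assume only D_B conducts: V_N = 6.5 − 0.7 = 5.8 V, so I_R = 5.8/0.68 = 8.53 mA.
Check D_A: its anode-to-cathode voltage is 3.9 − 5.8 = -1.9 V < 0.7 V, so it is off. The assumption is consistent.

Only D_B conducts; I_R ≈ 8.5 mA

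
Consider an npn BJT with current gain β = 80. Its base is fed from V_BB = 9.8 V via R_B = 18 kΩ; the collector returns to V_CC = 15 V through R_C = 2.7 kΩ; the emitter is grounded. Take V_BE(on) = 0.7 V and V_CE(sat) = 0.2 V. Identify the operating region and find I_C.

saturation; I_C ≈ 5.5 mA

Assume active: I_B = (9.8 − 0.7)/18 = 0.506 mA, giving I_C = β·I_B = 40.4 mA.
But then V_CE = 15 − 40.4×2.7 = -94.2 V < V_CE(sat) = 0.2 V — impossible in the active region.
So the transistor is saturated. With V_CE = 0.2 V, I_C = (V_CC − 0.2)/R_C = 14.8/2.7 = 5.48 mA.
Check: β·I_B = 40.4 mA > I_C = 5.48 mA, confirming saturation.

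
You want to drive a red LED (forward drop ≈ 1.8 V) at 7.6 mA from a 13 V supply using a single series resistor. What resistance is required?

R ≈ 1.5 kΩ

The resistor drops V_S − V_D = 13 − 1.8 = 11.2 V at 7.6 mA.
R = 11.2 V / 7.6 mA = 1.47 kΩ.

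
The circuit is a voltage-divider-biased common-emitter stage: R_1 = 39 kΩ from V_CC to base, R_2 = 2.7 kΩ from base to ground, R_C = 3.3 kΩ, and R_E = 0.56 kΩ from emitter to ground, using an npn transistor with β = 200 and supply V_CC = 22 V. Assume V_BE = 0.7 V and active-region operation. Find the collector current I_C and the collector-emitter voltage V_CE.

I_C ≈ 1.3 mA, V_CE ≈ 17 V

Thevenize the base divider: V_Th = V_CC·R_2/(R_1+R_2) = 22×2.7/41.7 = 1.42 V, R_Th = R_1‖R_2 = 2.53 kΩ.
Base-emitter loop: V_Th = I_B·R_Th + V_BE + (β+1)I_B·R_E, so I_B = (1.42 − 0.7) / (2.53 + 201×0.56) = 0.00629 mA.
I_C = β·I_B = 200×0.00629 = 1.26 mA, and I_E = (β+1)I_B = 1.27 mA.
V_CE = V_CC − I_C·R_C − I_E·R_E = 22 − 1.26×3.3 − 1.27×0.56 = 17.1 V.
V_CE = 17.1 V > 0.2 V confirms active-region operation.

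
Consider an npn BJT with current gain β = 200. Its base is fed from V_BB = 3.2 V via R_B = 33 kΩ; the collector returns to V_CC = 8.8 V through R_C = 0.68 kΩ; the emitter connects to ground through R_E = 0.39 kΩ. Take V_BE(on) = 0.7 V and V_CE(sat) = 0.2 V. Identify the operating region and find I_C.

Assume active. Base-emitter loop: I_B = (V_BB − V_BE)/(R_B + (β+1)R_E) = (3.2 − 0.7)/(33 + 201×0.39) = 0.0224 mA.
I_C = β·I_B = 200×0.0224 = 4.49 mA.
V_CE = V_CC − I_C·R_C − I_E·R_E = 8.8 − 4.49×0.68 − 4.51×0.39 = 3.99 V > V_CE(sat), so the active-region assumption holds.

active; I_C ≈ 4.5 mA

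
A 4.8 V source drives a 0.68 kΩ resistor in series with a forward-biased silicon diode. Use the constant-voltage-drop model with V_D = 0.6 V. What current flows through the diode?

I ≈ 6.2 mA

KVL around the loop: 4.8 = V_D + I·R = 0.6 + I × 0.68 kΩ.
So I = (4.8 − 0.6) / 0.68 kΩ = 4.2 / 0.68 = 6.18 mA.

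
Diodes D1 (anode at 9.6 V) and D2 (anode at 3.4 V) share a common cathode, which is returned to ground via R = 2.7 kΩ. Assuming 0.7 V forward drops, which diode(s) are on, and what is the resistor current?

Only D1 conducts; I_R ≈ 3.3 mA

Assume both conduct. Then node N would need to be at both 9.6−0.7 = 8.9 V and 3.4−0.7 = 2.7 V, which is impossible.
Assume only D1 conducts: V_N = 9.6 − 0.7 = 8.9 V, so I_R = 8.9/2.7 = 3.3 mA.
Check D2: its anode-to-cathode voltage is 3.4 − 8.9 = -5.5 V < 0.7 V, so it is off. The assumption is consistent.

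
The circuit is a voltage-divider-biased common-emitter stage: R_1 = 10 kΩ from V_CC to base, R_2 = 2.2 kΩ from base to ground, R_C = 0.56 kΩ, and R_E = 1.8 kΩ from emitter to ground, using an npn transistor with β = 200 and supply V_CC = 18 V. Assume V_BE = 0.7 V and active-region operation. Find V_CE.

V_CE ≈ 15 V

Thevenize the base divider: V_Th = V_CC·R_2/(R_1+R_2) = 18×2.2/12.2 = 3.25 V, R_Th = R_1‖R_2 = 1.8 kΩ.
Base-emitter loop: V_Th = I_B·R_Th + V_BE + (β+1)I_B·R_E, so I_B = (3.25 − 0.7) / (1.8 + 201×1.8) = 0.007 mA.
I_C = β·I_B = 200×0.007 = 1.4 mA, and I_E = (β+1)I_B = 1.41 mA.
V_CE = V_CC − I_C·R_C − I_E·R_E = 18 − 1.4×0.56 − 1.41×1.8 = 14.7 V.
V_CE = 14.7 V > 0.2 V confirms active-region operation.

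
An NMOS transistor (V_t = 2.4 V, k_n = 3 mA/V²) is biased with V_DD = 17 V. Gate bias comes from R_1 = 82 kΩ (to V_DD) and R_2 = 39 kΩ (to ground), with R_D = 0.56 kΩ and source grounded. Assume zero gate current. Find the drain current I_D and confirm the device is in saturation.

V_G = V_DD·R_2/(R_1+R_2) = 17×39/121 = 5.48 V. With the source grounded, V_GS = V_G = 5.48 V.
Assume saturation: I_D = (k_n/2)(V_GS − V_t)² = (3/2)×(5.48 − 2.4)² = 1.5×3.08² = 14.2 mA.
V_DS = V_DD − I_D·R_D = 17 − 14.2×0.56 = 9.03 V.
Saturation requires V_DS ≥ V_GS − V_t = 3.08 V; 9.03 ≥ 3.08 ✓.

I_D ≈ 14 mA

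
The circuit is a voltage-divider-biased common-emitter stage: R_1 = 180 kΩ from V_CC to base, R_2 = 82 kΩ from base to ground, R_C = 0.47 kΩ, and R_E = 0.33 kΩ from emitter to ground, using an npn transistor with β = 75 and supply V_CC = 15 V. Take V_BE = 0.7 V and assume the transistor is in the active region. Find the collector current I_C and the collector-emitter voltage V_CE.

Thevenize the base divider: V_Th = V_CC·R_2/(R_1+R_2) = 15×82/262 = 4.69 V, R_Th = R_1‖R_2 = 56.3 kΩ.
Base-emitter loop: V_Th = I_B·R_Th + V_BE + (β+1)I_B·R_E, so I_B = (4.69 − 0.7) / (56.3 + 76×0.33) = 0.0491 mA.
I_C = β·I_B = 75×0.0491 = 3.68 mA, and I_E = (β+1)I_B = 3.73 mA.
V_CE = V_CC − I_C·R_C − I_E·R_E = 15 − 3.68×0.47 − 3.73×0.33 = 12 V.
V_CE = 12 V > 0.2 V confirms active-region operation.

I_C ≈ 3.7 mA, V_CE ≈ 12 V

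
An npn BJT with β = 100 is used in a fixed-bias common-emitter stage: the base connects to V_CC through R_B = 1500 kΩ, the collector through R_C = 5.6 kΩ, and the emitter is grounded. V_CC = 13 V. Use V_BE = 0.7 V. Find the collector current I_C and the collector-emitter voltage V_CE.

Base loop: V_CC = I_B·R_B + V_BE, so I_B = (13 − 0.7)/1500 kΩ = 0.0082 mA.
In the active region I_C = β·I_B = 100 × 0.0082 = 0.82 mA.
Collector loop: V_CE = V_CC − I_C·R_C = 13 − 0.82×5.6 = 8.41 V.
Since V_CE = 8.41 V > V_CE(sat) ≈ 0.2 V, the transistor is in the active region as assumed.

I_C ≈ 0.82 mA, V_CE ≈ 8.4 V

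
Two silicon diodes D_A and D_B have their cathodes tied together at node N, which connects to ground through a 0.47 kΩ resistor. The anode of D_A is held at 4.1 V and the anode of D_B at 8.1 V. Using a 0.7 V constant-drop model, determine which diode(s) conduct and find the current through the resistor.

Assume both conduct. Then node N would need to be at both 4.1−0.7 = 3.4 V and 8.1−0.7 = 7.4 V, which is impossible.
Assume only D_B conducts: V_N = 8.1 − 0.7 = 7.4 V, so I_R = 7.4/0.47 = 15.7 mA.
Check D_A: its anode-to-cathode voltage is 4.1 − 7.4 = -3.3 V < 0.7 V, so it is off. The assumption is consistent.

Only D_B conducts; I_R ≈ 16 mA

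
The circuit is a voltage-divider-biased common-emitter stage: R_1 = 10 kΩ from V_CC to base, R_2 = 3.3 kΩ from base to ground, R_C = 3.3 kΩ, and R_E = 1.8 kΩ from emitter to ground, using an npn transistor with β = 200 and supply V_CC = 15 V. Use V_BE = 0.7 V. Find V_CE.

V_CE ≈ 6.5 V

Thevenize the base divider: V_Th = V_CC·R_2/(R_1+R_2) = 15×3.3/13.3 = 3.72 V, R_Th = R_1‖R_2 = 2.48 kΩ.
Base-emitter loop: V_Th = I_B·R_Th + V_BE + (β+1)I_B·R_E, so I_B = (3.72 − 0.7) / (2.48 + 201×1.8) = 0.0083 mA.
I_C = β·I_B = 200×0.0083 = 1.66 mA, and I_E = (β+1)I_B = 1.67 mA.
V_CE = V_CC − I_C·R_C − I_E·R_E = 15 − 1.66×3.3 − 1.67×1.8 = 6.52 V.
V_CE = 6.52 V > 0.2 V confirms active-region operation.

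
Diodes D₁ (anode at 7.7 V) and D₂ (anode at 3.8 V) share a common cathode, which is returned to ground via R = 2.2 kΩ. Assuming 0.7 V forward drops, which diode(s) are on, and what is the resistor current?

Assume both conduct. Then node N would need to be at both 7.7−0.7 = 7 V and 3.8−0.7 = 3.1 V, which is impossible.
Assume only D₁ conducts: V_N = 7.7 − 0.7 = 7 V, so I_R = 7/2.2 = 3.18 mA.
Check D₂: its anode-to-cathode voltage is 3.8 − 7 = -3.2 V < 0.7 V, so it is off. The assumption is consistent.

Only D₁ conducts; I_R ≈ 3.2 mA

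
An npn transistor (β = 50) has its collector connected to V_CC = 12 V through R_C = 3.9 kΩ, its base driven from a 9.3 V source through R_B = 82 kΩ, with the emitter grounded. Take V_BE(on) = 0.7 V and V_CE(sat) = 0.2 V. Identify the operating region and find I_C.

Assume active: I_B = (9.3 − 0.7)/82 = 0.105 mA, giving I_C = β·I_B = 5.24 mA.
But then V_CE = 12 − 5.24×3.9 = -8.45 V < V_CE(sat) = 0.2 V — impossible in the active region.
So the transistor is saturated. With V_CE = 0.2 V, I_C = (V_CC − 0.2)/R_C = 11.8/3.9 = 3.03 mA.
Check: β·I_B = 5.24 mA > I_C = 3.03 mA, confirming saturation.

saturation; I_C ≈ 3 mA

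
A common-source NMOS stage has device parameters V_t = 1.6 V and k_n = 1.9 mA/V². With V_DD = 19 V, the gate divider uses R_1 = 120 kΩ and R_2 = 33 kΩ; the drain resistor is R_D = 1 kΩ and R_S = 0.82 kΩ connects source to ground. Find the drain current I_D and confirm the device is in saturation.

V_G = V_DD·R_2/(R_1+R_2) = 19×33/153 = 4.1 V.
Assume saturation: I_D = (k_n/2)(V_GS − V_t)² with V_GS = V_G − I_D·R_S = 4.1 − 0.82·I_D.
Substituting gives 0.639·I_D² − 4.89·I_D + 5.93 = 0, with roots I_D = 1.51 or 6.15 mA.
The root I_D = 6.15 mA gives V_GS = -0.944 V ≤ V_t, so take I_D = 1.51 mA.
Then V_GS = 2.86 V and V_DS = V_DD − I_D(R_D+R_S) = 19 − 1.51×1.82 = 16.3 V.
Saturation requires V_DS ≥ V_GS − V_t = 1.26 V; 16.3 ≥ 1.26 ✓.

I_D ≈ 1.5 mA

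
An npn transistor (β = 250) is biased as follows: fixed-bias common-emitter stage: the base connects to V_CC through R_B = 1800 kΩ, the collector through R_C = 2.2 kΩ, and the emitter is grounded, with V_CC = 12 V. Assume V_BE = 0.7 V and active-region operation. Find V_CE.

V_CE ≈ 8.5 V

Base loop: V_CC = I_B·R_B + V_BE, so I_B = (12 − 0.7)/1800 kΩ = 0.00628 mA.
In the active region I_C = β·I_B = 250 × 0.00628 = 1.57 mA.
Collector loop: V_CE = V_CC − I_C·R_C = 12 − 1.57×2.2 = 8.55 V.
Since V_CE = 8.55 V > V_CE(sat) ≈ 0.2 V, the transistor is in the active region as assumed.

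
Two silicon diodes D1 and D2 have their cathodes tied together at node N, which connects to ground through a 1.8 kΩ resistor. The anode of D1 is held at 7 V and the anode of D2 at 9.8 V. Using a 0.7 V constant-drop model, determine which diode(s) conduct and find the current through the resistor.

Only D2 conducts; I_R ≈ 5.1 mA

Assume both conduct. Then node N would need to be at both 7−0.7 = 6.3 V and 9.8−0.7 = 9.1 V, which is impossible.
Assume only D2 conducts: V_N = 9.8 − 0.7 = 9.1 V, so I_R = 9.1/1.8 = 5.06 mA.
Check D1: its anode-to-cathode voltage is 7 − 9.1 = -2.1 V < 0.7 V, so it is off. The assumption is consistent.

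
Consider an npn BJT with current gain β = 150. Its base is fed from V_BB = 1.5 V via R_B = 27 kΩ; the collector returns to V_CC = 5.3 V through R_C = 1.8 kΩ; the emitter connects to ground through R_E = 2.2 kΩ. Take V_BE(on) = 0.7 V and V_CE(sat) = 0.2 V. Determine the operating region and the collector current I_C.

Assume active. Base-emitter loop: I_B = (V_BB − V_BE)/(R_B + (β+1)R_E) = (1.5 − 0.7)/(27 + 151×2.2) = 0.00223 mA.
I_C = β·I_B = 150×0.00223 = 0.334 mA.
V_CE = V_CC − I_C·R_C − I_E·R_E = 5.3 − 0.334×1.8 − 0.336×2.2 = 3.96 V > V_CE(sat), so the active-region assumption holds.

active; I_C ≈ 0.33 mA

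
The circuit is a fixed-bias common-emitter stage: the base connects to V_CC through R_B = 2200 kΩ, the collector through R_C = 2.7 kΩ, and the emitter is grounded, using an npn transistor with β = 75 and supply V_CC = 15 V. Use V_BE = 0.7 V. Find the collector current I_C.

I_C ≈ 0.49 mA

Base loop: V_CC = I_B·R_B + V_BE, so I_B = (15 − 0.7)/2200 kΩ = 0.0065 mA.
In the active region I_C = β·I_B = 75 × 0.0065 = 0.488 mA.
Collector loop: V_CE = V_CC − I_C·R_C = 15 − 0.488×2.7 = 13.7 V.
Since V_CE = 13.7 V > V_CE(sat) ≈ 0.2 V, the transistor is in the active region as assumed.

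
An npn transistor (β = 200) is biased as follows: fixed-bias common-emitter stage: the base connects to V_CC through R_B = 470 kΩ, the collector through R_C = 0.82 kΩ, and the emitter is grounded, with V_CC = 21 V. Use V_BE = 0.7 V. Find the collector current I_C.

I_C ≈ 8.6 mA

Base loop: V_CC = I_B·R_B + V_BE, so I_B = (21 − 0.7)/470 kΩ = 0.0432 mA.
In the active region I_C = β·I_B = 200 × 0.0432 = 8.64 mA.
Collector loop: V_CE = V_CC − I_C·R_C = 21 − 8.64×0.82 = 13.9 V.
Since V_CE = 13.9 V > V_CE(sat) ≈ 0.2 V, the transistor is in the active region as assumed.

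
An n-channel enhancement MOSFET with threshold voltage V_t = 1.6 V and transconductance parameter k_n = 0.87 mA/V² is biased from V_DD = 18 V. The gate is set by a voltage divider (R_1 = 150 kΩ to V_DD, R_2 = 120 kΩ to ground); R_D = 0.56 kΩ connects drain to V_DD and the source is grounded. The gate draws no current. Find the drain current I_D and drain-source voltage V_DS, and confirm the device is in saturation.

V_G = V_DD·R_2/(R_1+R_2) = 18×120/270 = 8 V. With the source grounded, V_GS = V_G = 8 V.
Assume saturation: I_D = (k_n/2)(V_GS − V_t)² = (0.87/2)×(8 − 1.6)² = 0.435×6.4² = 17.8 mA.
V_DS = V_DD − I_D·R_D = 18 − 17.8×0.56 = 8.02 V.
Saturation requires V_DS ≥ V_GS − V_t = 6.4 V; 8.02 ≥ 6.4 ✓.

I_D ≈ 18 mA, V_DS ≈ 8 V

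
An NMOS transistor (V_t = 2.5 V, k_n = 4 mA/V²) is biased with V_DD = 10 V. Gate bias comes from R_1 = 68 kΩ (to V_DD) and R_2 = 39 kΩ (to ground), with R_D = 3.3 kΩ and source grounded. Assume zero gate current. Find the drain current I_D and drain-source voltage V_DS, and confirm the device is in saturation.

I_D ≈ 2.6 mA, V_DS ≈ 1.3 V

V_G = V_DD·R_2/(R_1+R_2) = 10×39/107 = 3.64 V. With the source grounded, V_GS = V_G = 3.64 V.
Assume saturation: I_D = (k_n/2)(V_GS − V_t)² = (4/2)×(3.64 − 2.5)² = 2×1.14² = 2.62 mA.
V_DS = V_DD − I_D·R_D = 10 − 2.62×3.3 = 1.35 V.
Saturation requires V_DS ≥ V_GS − V_t = 1.14 V; 1.35 ≥ 1.14 ✓.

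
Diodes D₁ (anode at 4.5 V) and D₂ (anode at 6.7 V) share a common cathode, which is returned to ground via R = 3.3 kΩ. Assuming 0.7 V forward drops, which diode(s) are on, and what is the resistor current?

Only D₂ conducts; I_R ≈ 1.8 mA

Assume both conduct. Then node N would need to be at both 4.5−0.7 = 3.8 V and 6.7−0.7 = 6 V, which is impossible.
Assume only D₂ conducts: V_N = 6.7 − 0.7 = 6 V, so I_R = 6/3.3 = 1.82 mA.
Check D₁: its anode-to-cathode voltage is 4.5 − 6 = -1.5 V < 0.7 V, so it is off. The assumption is consistent.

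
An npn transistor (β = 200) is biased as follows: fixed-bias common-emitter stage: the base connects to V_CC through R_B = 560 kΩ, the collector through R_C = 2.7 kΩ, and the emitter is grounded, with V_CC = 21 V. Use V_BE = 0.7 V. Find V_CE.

V_CE ≈ 1.4 V

Base loop: V_CC = I_B·R_B + V_BE, so I_B = (21 − 0.7)/560 kΩ = 0.0363 mA.
In the active region I_C = β·I_B = 200 × 0.0363 = 7.25 mA.
Collector loop: V_CE = V_CC − I_C·R_C = 21 − 7.25×2.7 = 1.42 V.
Since V_CE = 1.42 V > V_CE(sat) ≈ 0.2 V, the transistor is in the active region as assumed.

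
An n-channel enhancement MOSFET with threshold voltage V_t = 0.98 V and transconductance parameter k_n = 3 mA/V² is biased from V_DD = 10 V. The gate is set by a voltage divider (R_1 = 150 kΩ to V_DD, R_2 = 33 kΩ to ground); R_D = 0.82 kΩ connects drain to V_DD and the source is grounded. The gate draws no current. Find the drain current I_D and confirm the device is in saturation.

V_G = V_DD·R_2/(R_1+R_2) = 10×33/183 = 1.8 V. With the source grounded, V_GS = V_G = 1.8 V.
Assume saturation: I_D = (k_n/2)(V_GS − V_t)² = (3/2)×(1.8 − 0.98)² = 1.5×0.823² = 1.02 mA.
V_DS = V_DD − I_D·R_D = 10 − 1.02×0.82 = 9.17 V.
Saturation requires V_DS ≥ V_GS − V_t = 0.823 V; 9.17 ≥ 0.823 ✓.

I_D ≈ 1 mA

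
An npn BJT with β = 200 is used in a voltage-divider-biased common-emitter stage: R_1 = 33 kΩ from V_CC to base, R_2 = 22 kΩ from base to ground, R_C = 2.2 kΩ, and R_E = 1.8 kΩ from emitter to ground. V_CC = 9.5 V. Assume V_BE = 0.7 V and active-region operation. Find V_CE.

V_CE ≈ 2.9 V

Thevenize the base divider: V_Th = V_CC·R_2/(R_1+R_2) = 9.5×22/55 = 3.8 V, R_Th = R_1‖R_2 = 13.2 kΩ.
Base-emitter loop: V_Th = I_B·R_Th + V_BE + (β+1)I_B·R_E, so I_B = (3.8 − 0.7) / (13.2 + 201×1.8) = 0.00827 mA.
I_C = β·I_B = 200×0.00827 = 1.65 mA, and I_E = (β+1)I_B = 1.66 mA.
V_CE = V_CC − I_C·R_C − I_E·R_E = 9.5 − 1.65×2.2 − 1.66×1.8 = 2.87 V.
V_CE = 2.87 V > 0.2 V confirms active-region operation.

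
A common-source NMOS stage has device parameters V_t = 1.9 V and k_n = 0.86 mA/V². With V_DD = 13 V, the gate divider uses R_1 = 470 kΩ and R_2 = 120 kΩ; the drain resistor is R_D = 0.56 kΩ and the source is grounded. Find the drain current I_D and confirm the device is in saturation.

V_G = V_DD·R_2/(R_1+R_2) = 13×120/590 = 2.64 V. With the source grounded, V_GS = V_G = 2.64 V.
Assume saturation: I_D = (k_n/2)(V_GS − V_t)² = (0.86/2)×(2.64 − 1.9)² = 0.43×0.744² = 0.238 mA.
V_DS = V_DD − I_D·R_D = 13 − 0.238×0.56 = 12.9 V.
Saturation requires V_DS ≥ V_GS − V_t = 0.744 V; 12.9 ≥ 0.744 ✓.

I_D ≈ 0.24 mA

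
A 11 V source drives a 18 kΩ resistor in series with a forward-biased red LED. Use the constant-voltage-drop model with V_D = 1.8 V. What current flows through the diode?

I ≈ 0.51 mA

KVL around the loop: 11 = V_D + I·R = 1.8 + I × 18 kΩ.
So I = (11 − 1.8) / 18 kΩ = 9.2 / 18 = 0.511 mA.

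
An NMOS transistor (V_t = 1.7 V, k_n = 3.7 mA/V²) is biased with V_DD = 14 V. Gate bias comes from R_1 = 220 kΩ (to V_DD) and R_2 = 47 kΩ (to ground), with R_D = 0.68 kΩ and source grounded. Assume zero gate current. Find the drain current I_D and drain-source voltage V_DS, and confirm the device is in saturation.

V_G = V_DD·R_2/(R_1+R_2) = 14×47/267 = 2.46 V. With the source grounded, V_GS = V_G = 2.46 V.
Assume saturation: I_D = (k_n/2)(V_GS − V_t)² = (3.7/2)×(2.46 − 1.7)² = 1.85×0.764² = 1.08 mA.
V_DS = V_DD − I_D·R_D = 14 − 1.08×0.68 = 13.3 V.
Saturation requires V_DS ≥ V_GS − V_t = 0.764 V; 13.3 ≥ 0.764 ✓.

I_D ≈ 1.1 mA, V_DS ≈ 13 V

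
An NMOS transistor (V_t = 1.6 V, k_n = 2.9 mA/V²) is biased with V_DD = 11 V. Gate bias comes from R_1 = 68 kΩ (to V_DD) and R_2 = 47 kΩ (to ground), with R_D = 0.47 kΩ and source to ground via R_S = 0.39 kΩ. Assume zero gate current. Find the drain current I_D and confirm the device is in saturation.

I_D ≈ 3.5 mA

V_G = V_DD·R_2/(R_1+R_2) = 11×47/115 = 4.5 V.
Assume saturation: I_D = (k_n/2)(V_GS − V_t)² with V_GS = V_G − I_D·R_S = 4.5 − 0.39·I_D.
Substituting gives 0.221·I_D² − 4.27·I_D + 12.2 = 0, with roots I_D = 3.46 or 15.9 mA.
The root I_D = 15.9 mA gives V_GS = -1.71 V ≤ V_t, so take I_D = 3.46 mA.
Then V_GS = 3.15 V and V_DS = V_DD − I_D(R_D+R_S) = 11 − 3.46×0.86 = 8.02 V.
Saturation requires V_DS ≥ V_GS − V_t = 1.55 V; 8.02 ≥ 1.55 ✓.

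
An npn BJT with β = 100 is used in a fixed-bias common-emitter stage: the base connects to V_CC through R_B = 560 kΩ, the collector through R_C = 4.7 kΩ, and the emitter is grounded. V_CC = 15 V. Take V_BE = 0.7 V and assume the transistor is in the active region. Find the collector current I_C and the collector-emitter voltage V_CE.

I_C ≈ 2.6 mA, V_CE ≈ 3 V

Base loop: V_CC = I_B·R_B + V_BE, so I_B = (15 − 0.7)/560 kΩ = 0.0255 mA.
In the active region I_C = β·I_B = 100 × 0.0255 = 2.55 mA.
Collector loop: V_CE = V_CC − I_C·R_C = 15 − 2.55×4.7 = 3 V.
Since V_CE = 3 V > V_CE(sat) ≈ 0.2 V, the transistor is in the active region as assumed.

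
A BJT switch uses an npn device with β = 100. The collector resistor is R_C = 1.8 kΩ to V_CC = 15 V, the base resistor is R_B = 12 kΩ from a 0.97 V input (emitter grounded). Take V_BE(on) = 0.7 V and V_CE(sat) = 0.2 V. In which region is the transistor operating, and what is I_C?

active; I_C ≈ 2.3 mA

Assume active. Base-emitter loop: I_B = (V_BB − V_BE)/R_B = (0.97 − 0.7)/12 = 0.0225 mA.
I_C = β·I_B = 100×0.0225 = 2.25 mA.
V_CE = V_CC − I_C·R_C = 15 − 2.25×1.8 = 10.9 V > V_CE(sat), so the active-region assumption holds.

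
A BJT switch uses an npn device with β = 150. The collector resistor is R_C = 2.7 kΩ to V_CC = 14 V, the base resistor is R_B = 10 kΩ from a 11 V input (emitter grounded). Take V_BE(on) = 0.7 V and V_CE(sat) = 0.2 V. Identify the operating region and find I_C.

Assume active: I_B = (11 − 0.7)/10 = 1.03 mA, giving I_C = β·I_B = 154 mA.
But then V_CE = 14 − 154×2.7 = -403 V < V_CE(sat) = 0.2 V — impossible in the active region.
So the transistor is saturated. With V_CE = 0.2 V, I_C = (V_CC − 0.2)/R_C = 13.8/2.7 = 5.11 mA.
Check: β·I_B = 154 mA > I_C = 5.11 mA, confirming saturation.

saturation; I_C ≈ 5.1 mA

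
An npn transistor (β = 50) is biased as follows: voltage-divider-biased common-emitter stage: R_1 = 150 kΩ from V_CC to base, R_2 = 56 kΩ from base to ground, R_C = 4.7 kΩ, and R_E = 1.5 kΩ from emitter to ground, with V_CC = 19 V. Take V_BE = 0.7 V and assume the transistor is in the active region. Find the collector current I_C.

I_C ≈ 1.9 mA

Thevenize the base divider: V_Th = V_CC·R_2/(R_1+R_2) = 19×56/206 = 5.17 V, R_Th = R_1‖R_2 = 40.8 kΩ.
Base-emitter loop: V_Th = I_B·R_Th + V_BE + (β+1)I_B·R_E, so I_B = (5.17 − 0.7) / (40.8 + 51×1.5) = 0.0381 mA.
I_C = β·I_B = 50×0.0381 = 1.9 mA, and I_E = (β+1)I_B = 1.94 mA.
V_CE = V_CC − I_C·R_C − I_E·R_E = 19 − 1.9×4.7 − 1.94×1.5 = 7.14 V.
V_CE = 7.14 V > 0.2 V confirms active-region operation.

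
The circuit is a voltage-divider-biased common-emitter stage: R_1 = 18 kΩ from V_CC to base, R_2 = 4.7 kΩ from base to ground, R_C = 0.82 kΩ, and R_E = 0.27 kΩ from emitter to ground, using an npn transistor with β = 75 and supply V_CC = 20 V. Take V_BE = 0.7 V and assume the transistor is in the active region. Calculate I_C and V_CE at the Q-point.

Thevenize the base divider: V_Th = V_CC·R_2/(R_1+R_2) = 20×4.7/22.7 = 4.14 V, R_Th = R_1‖R_2 = 3.73 kΩ.
Base-emitter loop: V_Th = I_B·R_Th + V_BE + (β+1)I_B·R_E, so I_B = (4.14 − 0.7) / (3.73 + 76×0.27) = 0.142 mA.
I_C = β·I_B = 75×0.142 = 10.6 mA, and I_E = (β+1)I_B = 10.8 mA.
V_CE = V_CC − I_C·R_C − I_E·R_E = 20 − 10.6×0.82 − 10.8×0.27 = 8.36 V.
V_CE = 8.36 V > 0.2 V confirms active-region operation.

I_C ≈ 11 mA, V_CE ≈ 8.4 V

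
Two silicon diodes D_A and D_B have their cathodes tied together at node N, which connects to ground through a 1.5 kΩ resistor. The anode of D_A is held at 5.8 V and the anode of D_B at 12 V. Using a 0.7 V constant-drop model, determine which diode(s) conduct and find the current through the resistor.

Only D_B conducts; I_R ≈ 7.5 mA

Assume both conduct. Then node N would need to be at both 5.8−0.7 = 5.1 V and 12−0.7 = 11.3 V, which is impossible.
Assume only D_B conducts: V_N = 12 − 0.7 = 11.3 V, so I_R = 11.3/1.5 = 7.53 mA.
Check D_A: its anode-to-cathode voltage is 5.8 − 11.3 = -5.5 V < 0.7 V, so it is off. The assumption is consistent.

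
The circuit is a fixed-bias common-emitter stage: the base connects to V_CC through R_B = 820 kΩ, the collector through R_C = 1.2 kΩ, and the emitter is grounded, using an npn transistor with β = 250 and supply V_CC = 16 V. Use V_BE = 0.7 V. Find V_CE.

V_CE ≈ 10 V

Base loop: V_CC = I_B·R_B + V_BE, so I_B = (16 − 0.7)/820 kΩ = 0.0187 mA.
In the active region I_C = β·I_B = 250 × 0.0187 = 4.66 mA.
Collector loop: V_CE = V_CC − I_C·R_C = 16 − 4.66×1.2 = 10.4 V.
Since V_CE = 10.4 V > V_CE(sat) ≈ 0.2 V, the transistor is in the active region as assumed.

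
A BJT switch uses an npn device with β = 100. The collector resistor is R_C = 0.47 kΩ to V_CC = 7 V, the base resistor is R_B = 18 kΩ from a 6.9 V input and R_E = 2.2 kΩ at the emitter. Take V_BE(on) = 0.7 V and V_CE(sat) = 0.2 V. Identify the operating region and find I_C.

Assume active: I_B = (6.9 − 0.7)/(18 + 101×2.2) = 0.0258 mA, I_C = β·I_B = 2.58 mA.
Then V_CE = 7 − 2.58×0.47 − 2.61×2.2 = 0.0515 V < 0.2 V — the active assumption fails.
Re-solve with V_CE = 0.2 V. KCL at the emitter: V_E/R_E = (V_BB−0.7−V_E)/R_B + (V_CC−0.2−V_E)/R_C, giving V_E = 5.62 V.
I_C = (V_CC − 0.2 − V_E)/R_C = (6.8 − 5.62)/0.47 = 2.52 mA.
Check: I_B = (6.2 − 5.62)/18 = 0.0325 mA, and β·I_B = 3.25 mA > I_C, confirming saturation.

saturation; I_C ≈ 2.5 mA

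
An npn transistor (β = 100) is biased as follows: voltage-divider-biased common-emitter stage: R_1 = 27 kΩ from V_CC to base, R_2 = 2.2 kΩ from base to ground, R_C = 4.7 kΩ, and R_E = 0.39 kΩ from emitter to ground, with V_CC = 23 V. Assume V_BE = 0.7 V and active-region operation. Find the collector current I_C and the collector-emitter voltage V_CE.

I_C ≈ 2.5 mA, V_CE ≈ 10 V

Thevenize the base divider: V_Th = V_CC·R_2/(R_1+R_2) = 23×2.2/29.2 = 1.73 V, R_Th = R_1‖R_2 = 2.03 kΩ.
Base-emitter loop: V_Th = I_B·R_Th + V_BE + (β+1)I_B·R_E, so I_B = (1.73 − 0.7) / (2.03 + 101×0.39) = 0.0249 mA.
I_C = β·I_B = 100×0.0249 = 2.49 mA, and I_E = (β+1)I_B = 2.52 mA.
V_CE = V_CC − I_C·R_C − I_E·R_E = 23 − 2.49×4.7 − 2.52×0.39 = 10.3 V.
V_CE = 10.3 V > 0.2 V confirms active-region operation.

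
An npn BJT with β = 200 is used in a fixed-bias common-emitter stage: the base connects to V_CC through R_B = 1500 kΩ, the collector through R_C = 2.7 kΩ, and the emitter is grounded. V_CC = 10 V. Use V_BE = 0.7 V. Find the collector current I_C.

I_C ≈ 1.2 mA

Base loop: V_CC = I_B·R_B + V_BE, so I_B = (10 − 0.7)/1500 kΩ = 0.0062 mA.
In the active region I_C = β·I_B = 200 × 0.0062 = 1.24 mA.
Collector loop: V_CE = V_CC − I_C·R_C = 10 − 1.24×2.7 = 6.65 V.
Since V_CE = 6.65 V > V_CE(sat) ≈ 0.2 V, the transistor is in the active region as assumed.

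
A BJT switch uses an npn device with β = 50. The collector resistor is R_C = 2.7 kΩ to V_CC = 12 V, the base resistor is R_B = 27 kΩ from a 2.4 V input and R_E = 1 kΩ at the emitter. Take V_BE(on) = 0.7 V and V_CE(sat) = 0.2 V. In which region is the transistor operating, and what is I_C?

active; I_C ≈ 1.1 mA

Assume active. Base-emitter loop: I_B = (V_BB − V_BE)/(R_B + (β+1)R_E) = (2.4 − 0.7)/(27 + 51×1) = 0.0218 mA.
I_C = β·I_B = 50×0.0218 = 1.09 mA.
V_CE = V_CC − I_C·R_C − I_E·R_E = 12 − 1.09×2.7 − 1.11×1 = 7.95 V > V_CE(sat), so the active-region assumption holds.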